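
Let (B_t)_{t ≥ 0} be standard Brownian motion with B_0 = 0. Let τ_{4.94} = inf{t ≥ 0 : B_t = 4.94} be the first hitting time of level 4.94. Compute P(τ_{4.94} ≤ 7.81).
P(τ_{4.94} ≤ 7.81) = 2(1 − Φ(4.94/√7.81)) = 2(1 − Φ(1.7677)) ≈ 0.0771

By the reflection principle for standard BM, P(τ_b ≤ t) = 2 · P(B_t ≥ b). Since B_t ~ N(0, t), P(B_t ≥ 4.94) = 1 − Φ(4.94/√t) = 1 − Φ(4.94/√7.81) = 1 − Φ(1.7677) ≈ 0.03856. Doubling: P(τ_{4.94} ≤ 7.81) ≈ 2 · 0.03856 = 0.07712 ≈ 0.0771.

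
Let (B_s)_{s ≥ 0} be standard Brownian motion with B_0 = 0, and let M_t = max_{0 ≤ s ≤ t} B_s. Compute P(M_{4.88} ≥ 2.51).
P(M_{4.88} ≥ 2.51) = 2·P(B_{4.88} ≥ 2.51) = 2(1 − Φ(2.51/√4.88)) ≈ 0.2559

By the reflection principle for Brownian motion, P(M_t ≥ a) = 2 · P(B_t ≥ a) for a ≥ 0. Since B_t ~ N(0, t), P(B_t ≥ 2.51) = 1 − Φ(2.51/√t) = 1 − Φ(2.51/√4.88) = 1 − Φ(1.1362). So
  P(M_{4.88} ≥ 2.51) = 2(1 − Φ(1.1362)) ≈ 0.2559.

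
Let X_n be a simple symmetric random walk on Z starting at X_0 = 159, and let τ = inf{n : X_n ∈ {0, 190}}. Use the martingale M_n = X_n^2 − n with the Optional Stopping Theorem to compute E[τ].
E[τ] = 4929

M_n = X_n^2 − n is a martingale (since E[X_{n+1}^2 | F_n] = X_n^2 + 1). By OST (τ has finite mean in a bounded region), E[M_τ] = E[M_0] = X_0^2 − 0 = 159^2 = 25281. Also E[M_τ] = E[X_τ^2] − E[τ]. The walk exits at 0 or 190, with P(hit 190 first) = 159/190, so E[X_τ^2] = 190^2 · 159/190 + 0 = 30210. Thus E[τ] = E[X_τ^2] − E[M_τ] = 30210 − 25281 = 4929 = 159(190 − 159) = 4929.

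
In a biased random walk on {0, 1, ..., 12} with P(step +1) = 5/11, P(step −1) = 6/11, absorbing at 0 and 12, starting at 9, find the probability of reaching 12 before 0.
P(hit 12 before 0) = (1 − (6/5)^9) / (1 − (6/5)^12) = 11160125/21237821

Let u_k denote P(reach 12 before 0 | start at k). Boundary: u_0 = 0, u_12 = 1. Recurrence: u_k = 5/11·u_{k+1} + 6/11·u_{k-1} for 1 ≤ k ≤ 11. Try u_k = A + B·r^k with r = q/p = (6/11)/(5/11) = 6/5. Substitution satisfies the recurrence; boundary conditions give:
  u_k = (1 − r^k) / (1 − r^N) = (1 − (6/5)^9) / (1 − (6/5)^12) = 11160125/21237821.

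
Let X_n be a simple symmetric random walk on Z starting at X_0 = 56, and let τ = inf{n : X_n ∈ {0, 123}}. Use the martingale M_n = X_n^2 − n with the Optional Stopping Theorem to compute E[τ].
E[τ] = 3752

M_n = X_n^2 − n is a martingale (since E[X_{n+1}^2 | F_n] = X_n^2 + 1). By OST (τ has finite mean in a bounded region), E[M_τ] = E[M_0] = X_0^2 − 0 = 56^2 = 3136. Also E[M_τ] = E[X_τ^2] − E[τ]. The walk exits at 0 or 123, with P(hit 123 first) = 56/123, so E[X_τ^2] = 123^2 · 56/123 + 0 = 6888. Thus E[τ] = E[X_τ^2] − E[M_τ] = 6888 − 3136 = 3752 = 56(123 − 56) = 3752.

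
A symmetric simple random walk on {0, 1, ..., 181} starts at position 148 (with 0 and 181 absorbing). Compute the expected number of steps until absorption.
E[τ | X_0 = 148] = 4884

Let v_k = E[τ | X_0 = k]. Boundary: v_0 = v_181 = 0. Recurrence: v_k = 1 + (v_{k-1} + v_{k+1})/2 for 1 ≤ k ≤ 180. The particular solution to v_k − (v_{k-1} + v_{k+1})/2 = 1 is v_k = −k^2. Adding homogeneous solution A + B k and matching boundaries gives v_k = k (181 − k). Substituting k = 148: v_148 = 148 · 33 = 4884.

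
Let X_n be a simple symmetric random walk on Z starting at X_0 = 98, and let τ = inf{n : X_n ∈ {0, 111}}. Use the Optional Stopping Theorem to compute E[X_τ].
E[X_τ] = 98

X_n is a martingale and τ is a bounded-mean stopping time (indeed τ is finite a.s. with bounded expectation since the walk is in a bounded region). By the OST, E[X_τ] = E[X_0] = 98. Equivalently: E[X_τ] = 111 · P(hit 111 first) + 0 · P(hit 0 first) = 111 · (98/111) = 98.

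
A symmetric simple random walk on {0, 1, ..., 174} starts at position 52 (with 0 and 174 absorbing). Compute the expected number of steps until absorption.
E[τ | X_0 = 52] = 6344

Let v_k = E[τ | X_0 = k]. Boundary: v_0 = v_174 = 0. Recurrence: v_k = 1 + (v_{k-1} + v_{k+1})/2 for 1 ≤ k ≤ 173. The particular solution to v_k − (v_{k-1} + v_{k+1})/2 = 1 is v_k = −k^2. Adding homogeneous solution A + B k and matching boundaries gives v_k = k (174 − k). Substituting k = 52: v_52 = 52 · 122 = 6344.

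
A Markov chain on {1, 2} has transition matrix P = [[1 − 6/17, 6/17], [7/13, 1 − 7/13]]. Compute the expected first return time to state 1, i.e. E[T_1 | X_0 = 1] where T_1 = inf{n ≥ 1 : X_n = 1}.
E[T_1 | X_0 = 1] = 1/π_1 = 197/119

For an irreducible recurrent Markov chain with stationary distribution π, E[T_i | X_0 = i] = 1/π_i (Kac's formula). Here π_1 = (7/13)/(6/17 + 7/13) = (7/13)/(197/221) = 119/197, so E[T_1 | X_0 = 1] = 1/π_1 = (6/17 + 7/13)/(7/13) = (197/221)/(7/13) = 197/119.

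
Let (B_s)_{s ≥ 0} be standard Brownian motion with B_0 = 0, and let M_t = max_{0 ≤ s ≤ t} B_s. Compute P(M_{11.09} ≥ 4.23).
P(M_{11.09} ≥ 4.23) = 2·P(B_{11.09} ≥ 4.23) = 2(1 − Φ(4.23/√11.09)) ≈ 0.2040

By the reflection principle for Brownian motion, P(M_t ≥ a) = 2 · P(B_t ≥ a) for a ≥ 0. Since B_t ~ N(0, t), P(B_t ≥ 4.23) = 1 − Φ(4.23/√t) = 1 − Φ(4.23/√11.09) = 1 − Φ(1.2702). So
  P(M_{11.09} ≥ 4.23) = 2(1 − Φ(1.2702)) ≈ 0.2040.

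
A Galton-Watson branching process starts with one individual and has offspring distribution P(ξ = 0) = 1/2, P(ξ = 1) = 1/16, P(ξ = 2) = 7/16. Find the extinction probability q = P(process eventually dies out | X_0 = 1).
q = 1

Mean offspring μ = 0·1/2 + 1·1/16 + 2·7/16 = 15/16 ≤ 1. For μ ≤ 1 with offspring not concentrated at 1, the Galton-Watson process goes extinct almost surely, so q = 1.
(Algebraic check: The pgf is f(s) = 1/2 + 1/16·s + 7/16·s². The extinction probability q is the smallest fixed point of f in [0, 1]. Setting s = f(s):
  7/16·s² + (1/16 − 1)·s + 1/2 = 0
  7/16·s² − (1/2 + 7/16)·s + 1/2 = 0
which factors as (s − 1)·(7/16·s − 1/2) = 0, giving roots s = 1 and s = (1/2)/(7/16) = 8/7. Since 8/7 ≥ 1, the smallest root in [0, 1] is s = 1.)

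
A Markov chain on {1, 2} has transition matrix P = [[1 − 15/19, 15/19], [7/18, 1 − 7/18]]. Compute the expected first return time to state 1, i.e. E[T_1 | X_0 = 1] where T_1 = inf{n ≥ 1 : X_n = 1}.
E[T_1 | X_0 = 1] = 1/π_1 = 403/133

For an irreducible recurrent Markov chain with stationary distribution π, E[T_i | X_0 = i] = 1/π_i (Kac's formula). Here π_1 = (7/18)/(15/19 + 7/18) = (7/18)/(403/342) = 133/403, so E[T_1 | X_0 = 1] = 1/π_1 = (15/19 + 7/18)/(7/18) = (403/342)/(7/18) = 403/133.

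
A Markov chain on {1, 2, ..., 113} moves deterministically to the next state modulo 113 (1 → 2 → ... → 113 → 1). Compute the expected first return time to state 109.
E[T_109 | X_0 = 109] = 113

The chain cycles deterministically, so starting at state 109 it returns in exactly 113 steps. Equivalently, the stationary distribution is uniform π_j = 1/113 for every state j, so by Kac's formula E[T_109] = 1/π_109 = 113.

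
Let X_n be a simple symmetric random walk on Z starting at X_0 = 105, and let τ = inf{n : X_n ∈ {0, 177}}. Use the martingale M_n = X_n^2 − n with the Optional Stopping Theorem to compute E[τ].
E[τ] = 7560

M_n = X_n^2 − n is a martingale (since E[X_{n+1}^2 | F_n] = X_n^2 + 1). By OST (τ has finite mean in a bounded region), E[M_τ] = E[M_0] = X_0^2 − 0 = 105^2 = 11025. Also E[M_τ] = E[X_τ^2] − E[τ]. The walk exits at 0 or 177, with P(hit 177 first) = 105/177, so E[X_τ^2] = 177^2 · 105/177 + 0 = 18585. Thus E[τ] = E[X_τ^2] − E[M_τ] = 18585 − 11025 = 7560 = 105(177 − 105) = 7560.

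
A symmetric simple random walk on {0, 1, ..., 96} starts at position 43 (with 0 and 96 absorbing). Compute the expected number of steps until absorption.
E[τ | X_0 = 43] = 2279

Let v_k = E[τ | X_0 = k]. Boundary: v_0 = v_96 = 0. Recurrence: v_k = 1 + (v_{k-1} + v_{k+1})/2 for 1 ≤ k ≤ 95. The particular solution to v_k − (v_{k-1} + v_{k+1})/2 = 1 is v_k = −k^2. Adding homogeneous solution A + B k and matching boundaries gives v_k = k (96 − k). Substituting k = 43: v_43 = 43 · 53 = 2279.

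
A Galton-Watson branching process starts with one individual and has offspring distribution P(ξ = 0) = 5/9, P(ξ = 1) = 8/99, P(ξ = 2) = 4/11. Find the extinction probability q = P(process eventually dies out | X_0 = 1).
q = 1

Mean offspring μ = 0·5/9 + 1·8/99 + 2·4/11 = 80/99 ≤ 1. For μ ≤ 1 with offspring not concentrated at 1, the Galton-Watson process goes extinct almost surely, so q = 1.
(Algebraic check: The pgf is f(s) = 5/9 + 8/99·s + 4/11·s². The extinction probability q is the smallest fixed point of f in [0, 1]. Setting s = f(s):
  4/11·s² + (8/99 − 1)·s + 5/9 = 0
  4/11·s² − (5/9 + 4/11)·s + 5/9 = 0
which factors as (s − 1)·(4/11·s − 5/9) = 0, giving roots s = 1 and s = (5/9)/(4/11) = 55/36. Since 55/36 ≥ 1, the smallest root in [0, 1] is s = 1.)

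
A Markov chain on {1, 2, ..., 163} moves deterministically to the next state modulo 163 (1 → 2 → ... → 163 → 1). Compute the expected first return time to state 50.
E[T_50 | X_0 = 50] = 163

The chain cycles deterministically, so starting at state 50 it returns in exactly 163 steps. Equivalently, the stationary distribution is uniform π_j = 1/163 for every state j, so by Kac's formula E[T_50] = 1/π_50 = 163.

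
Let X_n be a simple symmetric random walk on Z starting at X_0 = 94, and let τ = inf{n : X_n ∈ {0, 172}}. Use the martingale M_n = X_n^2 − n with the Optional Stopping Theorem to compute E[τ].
E[τ] = 7332

M_n = X_n^2 − n is a martingale (since E[X_{n+1}^2 | F_n] = X_n^2 + 1). By OST (τ has finite mean in a bounded region), E[M_τ] = E[M_0] = X_0^2 − 0 = 94^2 = 8836. Also E[M_τ] = E[X_τ^2] − E[τ]. The walk exits at 0 or 172, with P(hit 172 first) = 94/172, so E[X_τ^2] = 172^2 · 94/172 + 0 = 16168. Thus E[τ] = E[X_τ^2] − E[M_τ] = 16168 − 8836 = 7332 = 94(172 − 94) = 7332.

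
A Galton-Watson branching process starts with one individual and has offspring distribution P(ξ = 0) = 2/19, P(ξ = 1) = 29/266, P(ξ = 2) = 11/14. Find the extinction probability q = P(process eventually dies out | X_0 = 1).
q = 28/209

The pgf is f(s) = 2/19 + 29/266·s + 11/14·s². The extinction probability q is the smallest fixed point of f in [0, 1]. Setting s = f(s):
  11/14·s² + (29/266 − 1)·s + 2/19 = 0
  11/14·s² − (2/19 + 11/14)·s + 2/19 = 0
which factors as (s − 1)·(11/14·s − 2/19) = 0, giving roots s = 1 and s = (2/19)/(11/14) = 28/209.
Mean offspring μ = 29/266 + 2·11/14 = 447/266 > 1 (supercritical), so q < 1. The extinction probability is the smaller root: q = (2/19)/(11/14) = 28/209.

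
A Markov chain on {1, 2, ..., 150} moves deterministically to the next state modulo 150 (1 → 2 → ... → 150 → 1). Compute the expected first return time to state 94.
E[T_94 | X_0 = 94] = 150

The chain cycles deterministically, so starting at state 94 it returns in exactly 150 steps. Equivalently, the stationary distribution is uniform π_j = 1/150 for every state j, so by Kac's formula E[T_94] = 1/π_94 = 150.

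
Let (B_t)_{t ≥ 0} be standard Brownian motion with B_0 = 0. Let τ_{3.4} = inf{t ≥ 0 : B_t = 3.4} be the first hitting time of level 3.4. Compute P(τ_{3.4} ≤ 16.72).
P(τ_{3.4} ≤ 16.72) = 2(1 − Φ(3.4/√16.72)) = 2(1 − Φ(0.8315)) ≈ 0.4057

By the reflection principle for standard BM, P(τ_b ≤ t) = 2 · P(B_t ≥ b). Since B_t ~ N(0, t), P(B_t ≥ 3.4) = 1 − Φ(3.4/√t) = 1 − Φ(3.4/√16.72) = 1 − Φ(0.8315) ≈ 0.20285. Doubling: P(τ_{3.4} ≤ 16.72) ≈ 2 · 0.20285 = 0.40570 ≈ 0.4057.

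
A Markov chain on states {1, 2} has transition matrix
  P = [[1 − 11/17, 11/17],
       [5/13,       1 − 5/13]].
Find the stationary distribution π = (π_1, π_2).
π_1 = 85/228, π_2 = 143/228

Solve πP = π with π_1 + π_2 = 1. From πP = π: π_1 · (1 − 11/17) + π_2 · 5/13 = π_1 ⇒ π_2 · 5/13 = π_1 · 11/17 ⇒ π_2/π_1 = (11/17)/(5/13) = 143/85. Together with π_1 + π_2 = 1:
  π_1 = (5/13)/(11/17 + 5/13) = (5/13)/(228/221) = 85/228,
  π_2 = (11/17)/(11/17 + 5/13) = (11/17)/(228/221) = 143/228.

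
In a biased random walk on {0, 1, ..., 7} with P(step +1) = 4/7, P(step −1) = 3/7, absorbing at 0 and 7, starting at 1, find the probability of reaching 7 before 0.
P(hit 7 before 0) = (1 − (3/4)^1) / (1 − (3/4)^7) = 4096/14197

Let u_k denote P(reach 7 before 0 | start at k). Boundary: u_0 = 0, u_7 = 1. Recurrence: u_k = 4/7·u_{k+1} + 3/7·u_{k-1} for 1 ≤ k ≤ 6. Try u_k = A + B·r^k with r = q/p = (3/7)/(4/7) = 3/4. Substitution satisfies the recurrence; boundary conditions give:
  u_k = (1 − r^k) / (1 − r^N) = (1 − (3/4)^1) / (1 − (3/4)^7) = 4096/14197.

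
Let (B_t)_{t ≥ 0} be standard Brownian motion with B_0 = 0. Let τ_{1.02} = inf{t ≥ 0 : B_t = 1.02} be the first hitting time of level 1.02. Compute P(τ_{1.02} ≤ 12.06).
P(τ_{1.02} ≤ 12.06) = 2(1 − Φ(1.02/√12.06)) = 2(1 − Φ(0.2937)) ≈ 0.7690

By the reflection principle for standard BM, P(τ_b ≤ t) = 2 · P(B_t ≥ b). Since B_t ~ N(0, t), P(B_t ≥ 1.02) = 1 − Φ(1.02/√t) = 1 − Φ(1.02/√12.06) = 1 − Φ(0.2937) ≈ 0.38449. Doubling: P(τ_{1.02} ≤ 12.06) ≈ 2 · 0.38449 = 0.76898 ≈ 0.7690.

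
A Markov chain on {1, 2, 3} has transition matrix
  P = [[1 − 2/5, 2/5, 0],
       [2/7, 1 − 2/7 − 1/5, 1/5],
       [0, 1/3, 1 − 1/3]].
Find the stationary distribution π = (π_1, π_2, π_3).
π = (25/81, 35/81, 7/27)

This is a birth-death chain on three states, which satisfies detailed balance: π_1 · P_{12} = π_2 · P_{21} and π_2 · P_{23} = π_3 · P_{32}.
From π_1 · 2/5 = π_2 · 2/7: π_2/π_1 = (2/5)/(2/7) = 7/5.
From π_2 · 1/5 = π_3 · 1/3: π_3/π_2 = (1/5)/(1/3) = 3/5.
Take π_1 proportional to 1; then unnormalized π = (1, 7/5, 21/25). Normalize by dividing by the sum 81/25:
  π = (25/81, 35/81, 7/27).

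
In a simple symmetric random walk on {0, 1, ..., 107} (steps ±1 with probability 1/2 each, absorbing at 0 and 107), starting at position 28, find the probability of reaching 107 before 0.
P(hit 107 before 0) = 28/107

Let u_k = P(hit 107 before 0 | start at k). Then u_0 = 0, u_107 = 1, and u_k = u_{k-1}/2 + u_{k+1}/2 for 1 ≤ k ≤ 106. This harmonic recurrence is solved by u_k = k/107, giving u_28 = 28/107.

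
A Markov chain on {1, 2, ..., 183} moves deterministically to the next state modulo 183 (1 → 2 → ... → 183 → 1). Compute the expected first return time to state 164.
E[T_164 | X_0 = 164] = 183

The chain cycles deterministically, so starting at state 164 it returns in exactly 183 steps. Equivalently, the stationary distribution is uniform π_j = 1/183 for every state j, so by Kac's formula E[T_164] = 1/π_164 = 183.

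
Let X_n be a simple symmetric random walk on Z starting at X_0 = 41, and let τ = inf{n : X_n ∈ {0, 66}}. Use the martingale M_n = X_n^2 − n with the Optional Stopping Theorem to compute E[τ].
E[τ] = 1025

M_n = X_n^2 − n is a martingale (since E[X_{n+1}^2 | F_n] = X_n^2 + 1). By OST (τ has finite mean in a bounded region), E[M_τ] = E[M_0] = X_0^2 − 0 = 41^2 = 1681. Also E[M_τ] = E[X_τ^2] − E[τ]. The walk exits at 0 or 66, with P(hit 66 first) = 41/66, so E[X_τ^2] = 66^2 · 41/66 + 0 = 2706. Thus E[τ] = E[X_τ^2] − E[M_τ] = 2706 − 1681 = 1025 = 41(66 − 41) = 1025.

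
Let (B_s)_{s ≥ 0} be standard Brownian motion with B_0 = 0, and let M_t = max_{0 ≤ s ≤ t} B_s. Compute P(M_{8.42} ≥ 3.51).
P(M_{8.42} ≥ 3.51) = 2·P(B_{8.42} ≥ 3.51) = 2(1 − Φ(3.51/√8.42)) ≈ 0.2264

By the reflection principle for Brownian motion, P(M_t ≥ a) = 2 · P(B_t ≥ a) for a ≥ 0. Since B_t ~ N(0, t), P(B_t ≥ 3.51) = 1 − Φ(3.51/√t) = 1 − Φ(3.51/√8.42) = 1 − Φ(1.2096). So
  P(M_{8.42} ≥ 3.51) = 2(1 − Φ(1.2096)) ≈ 0.2264.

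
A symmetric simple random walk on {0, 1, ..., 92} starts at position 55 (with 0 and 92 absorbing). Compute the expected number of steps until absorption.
E[τ | X_0 = 55] = 2035

Let v_k = E[τ | X_0 = k]. Boundary: v_0 = v_92 = 0. Recurrence: v_k = 1 + (v_{k-1} + v_{k+1})/2 for 1 ≤ k ≤ 91. The particular solution to v_k − (v_{k-1} + v_{k+1})/2 = 1 is v_k = −k^2. Adding homogeneous solution A + B k and matching boundaries gives v_k = k (92 − k). Substituting k = 55: v_55 = 55 · 37 = 2035.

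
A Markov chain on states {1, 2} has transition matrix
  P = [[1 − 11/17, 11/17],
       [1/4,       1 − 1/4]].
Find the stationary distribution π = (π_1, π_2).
π_1 = 17/61, π_2 = 44/61

Solve πP = π with π_1 + π_2 = 1. From πP = π: π_1 · (1 − 11/17) + π_2 · 1/4 = π_1 ⇒ π_2 · 1/4 = π_1 · 11/17 ⇒ π_2/π_1 = (11/17)/(1/4) = 44/17. Together with π_1 + π_2 = 1:
  π_1 = (1/4)/(11/17 + 1/4) = (1/4)/(61/68) = 17/61,
  π_2 = (11/17)/(11/17 + 1/4) = (11/17)/(61/68) = 44/61.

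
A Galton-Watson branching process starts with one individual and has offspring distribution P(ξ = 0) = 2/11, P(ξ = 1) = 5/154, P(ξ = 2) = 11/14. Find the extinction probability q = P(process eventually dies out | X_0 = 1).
q = 28/121

The pgf is f(s) = 2/11 + 5/154·s + 11/14·s². The extinction probability q is the smallest fixed point of f in [0, 1]. Setting s = f(s):
  11/14·s² + (5/154 − 1)·s + 2/11 = 0
  11/14·s² − (2/11 + 11/14)·s + 2/11 = 0
which factors as (s − 1)·(11/14·s − 2/11) = 0, giving roots s = 1 and s = (2/11)/(11/14) = 28/121.
Mean offspring μ = 5/154 + 2·11/14 = 247/154 > 1 (supercritical), so q < 1. The extinction probability is the smaller root: q = (2/11)/(11/14) = 28/121.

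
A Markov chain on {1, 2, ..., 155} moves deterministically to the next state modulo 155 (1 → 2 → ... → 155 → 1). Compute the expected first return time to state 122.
E[T_122 | X_0 = 122] = 155

The chain cycles deterministically, so starting at state 122 it returns in exactly 155 steps. Equivalently, the stationary distribution is uniform π_j = 1/155 for every state j, so by Kac's formula E[T_122] = 1/π_122 = 155.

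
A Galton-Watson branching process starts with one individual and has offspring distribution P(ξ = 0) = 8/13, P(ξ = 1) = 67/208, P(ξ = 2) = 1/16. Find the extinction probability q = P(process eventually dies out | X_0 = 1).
q = 1

Mean offspring μ = 0·8/13 + 1·67/208 + 2·1/16 = 93/208 ≤ 1. For μ ≤ 1 with offspring not concentrated at 1, the Galton-Watson process goes extinct almost surely, so q = 1.
(Algebraic check: The pgf is f(s) = 8/13 + 67/208·s + 1/16·s². The extinction probability q is the smallest fixed point of f in [0, 1]. Setting s = f(s):
  1/16·s² + (67/208 − 1)·s + 8/13 = 0
  1/16·s² − (8/13 + 1/16)·s + 8/13 = 0
which factors as (s − 1)·(1/16·s − 8/13) = 0, giving roots s = 1 and s = (8/13)/(1/16) = 128/13. Since 128/13 ≥ 1, the smallest root in [0, 1] is s = 1.)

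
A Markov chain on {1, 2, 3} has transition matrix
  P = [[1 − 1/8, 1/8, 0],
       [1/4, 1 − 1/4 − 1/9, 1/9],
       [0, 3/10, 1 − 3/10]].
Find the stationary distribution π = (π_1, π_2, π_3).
π = (54/91, 27/91, 10/91)

This is a birth-death chain on three states, which satisfies detailed balance: π_1 · P_{12} = π_2 · P_{21} and π_2 · P_{23} = π_3 · P_{32}.
From π_1 · 1/8 = π_2 · 1/4: π_2/π_1 = (1/8)/(1/4) = 1/2.
From π_2 · 1/9 = π_3 · 3/10: π_3/π_2 = (1/9)/(3/10) = 10/27.
Take π_1 proportional to 1; then unnormalized π = (1, 1/2, 5/27). Normalize by dividing by the sum 91/54:
  π = (54/91, 27/91, 10/91).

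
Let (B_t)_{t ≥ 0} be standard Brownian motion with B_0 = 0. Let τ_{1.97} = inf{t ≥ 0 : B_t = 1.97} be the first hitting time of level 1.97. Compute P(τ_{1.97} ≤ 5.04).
P(τ_{1.97} ≤ 5.04) = 2(1 − Φ(1.97/√5.04)) = 2(1 − Φ(0.8775)) ≈ 0.3802

By the reflection principle for standard BM, P(τ_b ≤ t) = 2 · P(B_t ≥ b). Since B_t ~ N(0, t), P(B_t ≥ 1.97) = 1 − Φ(1.97/√t) = 1 − Φ(1.97/√5.04) = 1 − Φ(0.8775) ≈ 0.19011. Doubling: P(τ_{1.97} ≤ 5.04) ≈ 2 · 0.19011 = 0.38022 ≈ 0.3802.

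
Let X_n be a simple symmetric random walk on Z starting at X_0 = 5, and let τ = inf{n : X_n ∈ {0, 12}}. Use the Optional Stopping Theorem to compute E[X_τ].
E[X_τ] = 5

X_n is a martingale and τ is a bounded-mean stopping time (indeed τ is finite a.s. with bounded expectation since the walk is in a bounded region). By the OST, E[X_τ] = E[X_0] = 5. Equivalently: E[X_τ] = 12 · P(hit 12 first) + 0 · P(hit 0 first) = 12 · (5/12) = 5.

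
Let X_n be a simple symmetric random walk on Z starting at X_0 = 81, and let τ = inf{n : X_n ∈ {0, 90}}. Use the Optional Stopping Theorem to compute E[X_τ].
E[X_τ] = 81

X_n is a martingale and τ is a bounded-mean stopping time (indeed τ is finite a.s. with bounded expectation since the walk is in a bounded region). By the OST, E[X_τ] = E[X_0] = 81. Equivalently: E[X_τ] = 90 · P(hit 90 first) + 0 · P(hit 0 first) = 90 · (81/90) = 81.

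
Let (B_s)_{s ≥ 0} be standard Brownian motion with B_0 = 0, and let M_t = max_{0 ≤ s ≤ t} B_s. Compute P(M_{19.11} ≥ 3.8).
P(M_{19.11} ≥ 3.8) = 2·P(B_{19.11} ≥ 3.8) = 2(1 − Φ(3.8/√19.11)) ≈ 0.3847

By the reflection principle for Brownian motion, P(M_t ≥ a) = 2 · P(B_t ≥ a) for a ≥ 0. Since B_t ~ N(0, t), P(B_t ≥ 3.8) = 1 − Φ(3.8/√t) = 1 − Φ(3.8/√19.11) = 1 − Φ(0.8693). So
  P(M_{19.11} ≥ 3.8) = 2(1 − Φ(0.8693)) ≈ 0.3847.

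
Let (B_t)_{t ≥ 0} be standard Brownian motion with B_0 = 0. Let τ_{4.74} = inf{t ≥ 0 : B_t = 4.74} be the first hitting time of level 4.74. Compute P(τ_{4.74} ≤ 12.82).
P(τ_{4.74} ≤ 12.82) = 2(1 − Φ(4.74/√12.82)) = 2(1 − Φ(1.3238)) ≈ 0.1856

By the reflection principle for standard BM, P(τ_b ≤ t) = 2 · P(B_t ≥ b). Since B_t ~ N(0, t), P(B_t ≥ 4.74) = 1 − Φ(4.74/√t) = 1 − Φ(4.74/√12.82) = 1 − Φ(1.3238) ≈ 0.09278. Doubling: P(τ_{4.74} ≤ 12.82) ≈ 2 · 0.09278 = 0.18556 ≈ 0.1856.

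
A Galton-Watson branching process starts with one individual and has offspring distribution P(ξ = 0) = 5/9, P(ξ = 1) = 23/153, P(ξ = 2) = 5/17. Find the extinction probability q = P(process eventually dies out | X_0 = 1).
q = 1

Mean offspring μ = 0·5/9 + 1·23/153 + 2·5/17 = 113/153 ≤ 1. For μ ≤ 1 with offspring not concentrated at 1, the Galton-Watson process goes extinct almost surely, so q = 1.
(Algebraic check: The pgf is f(s) = 5/9 + 23/153·s + 5/17·s². The extinction probability q is the smallest fixed point of f in [0, 1]. Setting s = f(s):
  5/17·s² + (23/153 − 1)·s + 5/9 = 0
  5/17·s² − (5/9 + 5/17)·s + 5/9 = 0
which factors as (s − 1)·(5/17·s − 5/9) = 0, giving roots s = 1 and s = (5/9)/(5/17) = 17/9. Since 17/9 ≥ 1, the smallest root in [0, 1] is s = 1.)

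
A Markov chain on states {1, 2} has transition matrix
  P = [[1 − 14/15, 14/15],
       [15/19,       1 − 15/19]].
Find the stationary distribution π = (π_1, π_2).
π_1 = 225/491, π_2 = 266/491

Solve πP = π with π_1 + π_2 = 1. From πP = π: π_1 · (1 − 14/15) + π_2 · 15/19 = π_1 ⇒ π_2 · 15/19 = π_1 · 14/15 ⇒ π_2/π_1 = (14/15)/(15/19) = 266/225. Together with π_1 + π_2 = 1:
  π_1 = (15/19)/(14/15 + 15/19) = (15/19)/(491/285) = 225/491,
  π_2 = (14/15)/(14/15 + 15/19) = (14/15)/(491/285) = 266/491.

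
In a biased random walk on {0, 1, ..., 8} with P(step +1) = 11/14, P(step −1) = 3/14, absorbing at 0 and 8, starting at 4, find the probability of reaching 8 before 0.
P(hit 8 before 0) = (1 − (3/11)^4) / (1 − (3/11)^8) = 14641/14722

Let u_k denote P(reach 8 before 0 | start at k). Boundary: u_0 = 0, u_8 = 1. Recurrence: u_k = 11/14·u_{k+1} + 3/14·u_{k-1} for 1 ≤ k ≤ 7. Try u_k = A + B·r^k with r = q/p = (3/14)/(11/14) = 3/11. Substitution satisfies the recurrence; boundary conditions give:
  u_k = (1 − r^k) / (1 − r^N) = (1 − (3/11)^4) / (1 − (3/11)^8) = 14641/14722.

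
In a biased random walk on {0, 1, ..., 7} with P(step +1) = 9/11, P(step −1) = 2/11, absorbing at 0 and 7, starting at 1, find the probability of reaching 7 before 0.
P(hit 7 before 0) = (1 − (2/9)^1) / (1 − (2/9)^7) = 531441/683263

Let u_k denote P(reach 7 before 0 | start at k). Boundary: u_0 = 0, u_7 = 1. Recurrence: u_k = 9/11·u_{k+1} + 2/11·u_{k-1} for 1 ≤ k ≤ 6. Try u_k = A + B·r^k with r = q/p = (2/11)/(9/11) = 2/9. Substitution satisfies the recurrence; boundary conditions give:
  u_k = (1 − r^k) / (1 − r^N) = (1 − (2/9)^1) / (1 − (2/9)^7) = 531441/683263.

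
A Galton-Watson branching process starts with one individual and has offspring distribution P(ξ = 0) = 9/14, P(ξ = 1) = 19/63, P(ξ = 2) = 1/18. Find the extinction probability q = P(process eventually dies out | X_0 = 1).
q = 1

Mean offspring μ = 0·9/14 + 1·19/63 + 2·1/18 = 26/63 ≤ 1. For μ ≤ 1 with offspring not concentrated at 1, the Galton-Watson process goes extinct almost surely, so q = 1.
(Algebraic check: The pgf is f(s) = 9/14 + 19/63·s + 1/18·s². The extinction probability q is the smallest fixed point of f in [0, 1]. Setting s = f(s):
  1/18·s² + (19/63 − 1)·s + 9/14 = 0
  1/18·s² − (9/14 + 1/18)·s + 9/14 = 0
which factors as (s − 1)·(1/18·s − 9/14) = 0, giving roots s = 1 and s = (9/14)/(1/18) = 81/7. Since 81/7 ≥ 1, the smallest root in [0, 1] is s = 1.)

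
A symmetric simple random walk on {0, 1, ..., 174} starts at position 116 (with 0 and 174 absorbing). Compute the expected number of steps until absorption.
E[τ | X_0 = 116] = 6728

Let v_k = E[τ | X_0 = k]. Boundary: v_0 = v_174 = 0. Recurrence: v_k = 1 + (v_{k-1} + v_{k+1})/2 for 1 ≤ k ≤ 173. The particular solution to v_k − (v_{k-1} + v_{k+1})/2 = 1 is v_k = −k^2. Adding homogeneous solution A + B k and matching boundaries gives v_k = k (174 − k). Substituting k = 116: v_116 = 116 · 58 = 6728.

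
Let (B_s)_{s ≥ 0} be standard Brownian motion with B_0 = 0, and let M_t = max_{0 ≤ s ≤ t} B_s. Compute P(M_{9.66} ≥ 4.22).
P(M_{9.66} ≥ 4.22) = 2·P(B_{9.66} ≥ 4.22) = 2(1 − Φ(4.22/√9.66)) ≈ 0.1745

By the reflection principle for Brownian motion, P(M_t ≥ a) = 2 · P(B_t ≥ a) for a ≥ 0. Since B_t ~ N(0, t), P(B_t ≥ 4.22) = 1 − Φ(4.22/√t) = 1 − Φ(4.22/√9.66) = 1 − Φ(1.3578). So
  P(M_{9.66} ≥ 4.22) = 2(1 − Φ(1.3578)) ≈ 0.1745.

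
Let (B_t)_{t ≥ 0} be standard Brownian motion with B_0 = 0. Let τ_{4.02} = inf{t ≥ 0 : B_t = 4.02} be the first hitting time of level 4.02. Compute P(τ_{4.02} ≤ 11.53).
P(τ_{4.02} ≤ 11.53) = 2(1 − Φ(4.02/√11.53)) = 2(1 − Φ(1.1839)) ≈ 0.2365

By the reflection principle for standard BM, P(τ_b ≤ t) = 2 · P(B_t ≥ b). Since B_t ~ N(0, t), P(B_t ≥ 4.02) = 1 − Φ(4.02/√t) = 1 − Φ(4.02/√11.53) = 1 − Φ(1.1839) ≈ 0.11823. Doubling: P(τ_{4.02} ≤ 11.53) ≈ 2 · 0.11823 = 0.23646 ≈ 0.2365.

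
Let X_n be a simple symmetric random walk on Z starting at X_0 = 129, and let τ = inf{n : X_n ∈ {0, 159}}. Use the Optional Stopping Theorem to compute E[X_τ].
E[X_τ] = 129

X_n is a martingale and τ is a bounded-mean stopping time (indeed τ is finite a.s. with bounded expectation since the walk is in a bounded region). By the OST, E[X_τ] = E[X_0] = 129. Equivalently: E[X_τ] = 159 · P(hit 159 first) + 0 · P(hit 0 first) = 159 · (129/159) = 129.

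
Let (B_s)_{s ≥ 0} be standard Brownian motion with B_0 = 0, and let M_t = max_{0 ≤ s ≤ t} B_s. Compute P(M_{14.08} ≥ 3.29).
P(M_{14.08} ≥ 3.29) = 2·P(B_{14.08} ≥ 3.29) = 2(1 − Φ(3.29/√14.08)) ≈ 0.3806

By the reflection principle for Brownian motion, P(M_t ≥ a) = 2 · P(B_t ≥ a) for a ≥ 0. Since B_t ~ N(0, t), P(B_t ≥ 3.29) = 1 − Φ(3.29/√t) = 1 − Φ(3.29/√14.08) = 1 − Φ(0.8768). So
  P(M_{14.08} ≥ 3.29) = 2(1 − Φ(0.8768)) ≈ 0.3806.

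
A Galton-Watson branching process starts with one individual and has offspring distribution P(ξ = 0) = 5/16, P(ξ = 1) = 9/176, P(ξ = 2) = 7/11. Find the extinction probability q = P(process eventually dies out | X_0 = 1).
q = 55/112

The pgf is f(s) = 5/16 + 9/176·s + 7/11·s². The extinction probability q is the smallest fixed point of f in [0, 1]. Setting s = f(s):
  7/11·s² + (9/176 − 1)·s + 5/16 = 0
  7/11·s² − (5/16 + 7/11)·s + 5/16 = 0
which factors as (s − 1)·(7/11·s − 5/16) = 0, giving roots s = 1 and s = (5/16)/(7/11) = 55/112.
Mean offspring μ = 9/176 + 2·7/11 = 233/176 > 1 (supercritical), so q < 1. The extinction probability is the smaller root: q = (5/16)/(7/11) = 55/112.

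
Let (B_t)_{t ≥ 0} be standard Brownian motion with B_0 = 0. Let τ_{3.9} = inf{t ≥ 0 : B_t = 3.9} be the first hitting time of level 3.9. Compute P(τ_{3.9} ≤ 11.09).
P(τ_{3.9} ≤ 11.09) = 2(1 − Φ(3.9/√11.09)) = 2(1 − Φ(1.1711)) ≈ 0.2416

By the reflection principle for standard BM, P(τ_b ≤ t) = 2 · P(B_t ≥ b). Since B_t ~ N(0, t), P(B_t ≥ 3.9) = 1 − Φ(3.9/√t) = 1 − Φ(3.9/√11.09) = 1 − Φ(1.1711) ≈ 0.12078. Doubling: P(τ_{3.9} ≤ 11.09) ≈ 2 · 0.12078 = 0.24156 ≈ 0.2416.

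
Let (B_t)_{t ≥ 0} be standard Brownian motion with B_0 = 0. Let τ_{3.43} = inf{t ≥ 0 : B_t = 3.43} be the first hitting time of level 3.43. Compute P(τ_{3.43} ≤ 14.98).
P(τ_{3.43} ≤ 14.98) = 2(1 − Φ(3.43/√14.98)) = 2(1 − Φ(0.8862)) ≈ 0.3755

By the reflection principle for standard BM, P(τ_b ≤ t) = 2 · P(B_t ≥ b). Since B_t ~ N(0, t), P(B_t ≥ 3.43) = 1 − Φ(3.43/√t) = 1 − Φ(3.43/√14.98) = 1 − Φ(0.8862) ≈ 0.18775. Doubling: P(τ_{3.43} ≤ 14.98) ≈ 2 · 0.18775 = 0.37550 ≈ 0.3755.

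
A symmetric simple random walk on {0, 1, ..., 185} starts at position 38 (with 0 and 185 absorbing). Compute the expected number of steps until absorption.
E[τ | X_0 = 38] = 5586

Let v_k = E[τ | X_0 = k]. Boundary: v_0 = v_185 = 0. Recurrence: v_k = 1 + (v_{k-1} + v_{k+1})/2 for 1 ≤ k ≤ 184. The particular solution to v_k − (v_{k-1} + v_{k+1})/2 = 1 is v_k = −k^2. Adding homogeneous solution A + B k and matching boundaries gives v_k = k (185 − k). Substituting k = 38: v_38 = 38 · 147 = 5586.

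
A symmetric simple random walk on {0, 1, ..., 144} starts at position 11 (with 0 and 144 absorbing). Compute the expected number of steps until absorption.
E[τ | X_0 = 11] = 1463

Let v_k = E[τ | X_0 = k]. Boundary: v_0 = v_144 = 0. Recurrence: v_k = 1 + (v_{k-1} + v_{k+1})/2 for 1 ≤ k ≤ 143. The particular solution to v_k − (v_{k-1} + v_{k+1})/2 = 1 is v_k = −k^2. Adding homogeneous solution A + B k and matching boundaries gives v_k = k (144 − k). Substituting k = 11: v_11 = 11 · 133 = 1463.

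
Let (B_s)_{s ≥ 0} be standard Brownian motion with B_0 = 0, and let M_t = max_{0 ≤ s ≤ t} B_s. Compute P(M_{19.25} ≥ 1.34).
P(M_{19.25} ≥ 1.34) = 2·P(B_{19.25} ≥ 1.34) = 2(1 − Φ(1.34/√19.25)) ≈ 0.7601

By the reflection principle for Brownian motion, P(M_t ≥ a) = 2 · P(B_t ≥ a) for a ≥ 0. Since B_t ~ N(0, t), P(B_t ≥ 1.34) = 1 − Φ(1.34/√t) = 1 − Φ(1.34/√19.25) = 1 − Φ(0.3054). So
  P(M_{19.25} ≥ 1.34) = 2(1 − Φ(0.3054)) ≈ 0.7601.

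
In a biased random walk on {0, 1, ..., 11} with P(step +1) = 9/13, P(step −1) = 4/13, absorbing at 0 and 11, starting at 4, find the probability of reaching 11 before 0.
P(hit 11 before 0) = (1 − (4/9)^4) / (1 − (4/9)^11) = 6031323909/6275373061

Let u_k denote P(reach 11 before 0 | start at k). Boundary: u_0 = 0, u_11 = 1. Recurrence: u_k = 9/13·u_{k+1} + 4/13·u_{k-1} for 1 ≤ k ≤ 10. Try u_k = A + B·r^k with r = q/p = (4/13)/(9/13) = 4/9. Substitution satisfies the recurrence; boundary conditions give:
  u_k = (1 − r^k) / (1 − r^N) = (1 − (4/9)^4) / (1 − (4/9)^11) = 6031323909/6275373061.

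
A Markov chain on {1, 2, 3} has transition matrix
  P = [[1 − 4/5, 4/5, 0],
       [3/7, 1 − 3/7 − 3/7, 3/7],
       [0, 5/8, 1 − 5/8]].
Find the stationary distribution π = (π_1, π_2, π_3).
π = (75/311, 140/311, 96/311)

This is a birth-death chain on three states, which satisfies detailed balance: π_1 · P_{12} = π_2 · P_{21} and π_2 · P_{23} = π_3 · P_{32}.
From π_1 · 4/5 = π_2 · 3/7: π_2/π_1 = (4/5)/(3/7) = 28/15.
From π_2 · 3/7 = π_3 · 5/8: π_3/π_2 = (3/7)/(5/8) = 24/35.
Take π_1 proportional to 1; then unnormalized π = (1, 28/15, 32/25). Normalize by dividing by the sum 311/75:
  π = (75/311, 140/311, 96/311).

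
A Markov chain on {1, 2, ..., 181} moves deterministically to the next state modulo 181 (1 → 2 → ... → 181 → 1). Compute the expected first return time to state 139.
E[T_139 | X_0 = 139] = 181

The chain cycles deterministically, so starting at state 139 it returns in exactly 181 steps. Equivalently, the stationary distribution is uniform π_j = 1/181 for every state j, so by Kac's formula E[T_139] = 1/π_139 = 181.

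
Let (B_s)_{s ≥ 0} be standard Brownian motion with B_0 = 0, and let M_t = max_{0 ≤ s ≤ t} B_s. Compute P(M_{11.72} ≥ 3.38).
P(M_{11.72} ≥ 3.38) = 2·P(B_{11.72} ≥ 3.38) = 2(1 − Φ(3.38/√11.72)) ≈ 0.3235

By the reflection principle for Brownian motion, P(M_t ≥ a) = 2 · P(B_t ≥ a) for a ≥ 0. Since B_t ~ N(0, t), P(B_t ≥ 3.38) = 1 − Φ(3.38/√t) = 1 − Φ(3.38/√11.72) = 1 − Φ(0.9873). So
  P(M_{11.72} ≥ 3.38) = 2(1 − Φ(0.9873)) ≈ 0.3235.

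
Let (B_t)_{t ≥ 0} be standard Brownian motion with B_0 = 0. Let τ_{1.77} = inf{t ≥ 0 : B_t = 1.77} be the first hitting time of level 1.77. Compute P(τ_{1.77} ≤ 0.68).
P(τ_{1.77} ≤ 0.68) = 2(1 − Φ(1.77/√0.68)) = 2(1 − Φ(2.1464)) ≈ 0.0318

By the reflection principle for standard BM, P(τ_b ≤ t) = 2 · P(B_t ≥ b). Since B_t ~ N(0, t), P(B_t ≥ 1.77) = 1 − Φ(1.77/√t) = 1 − Φ(1.77/√0.68) = 1 − Φ(2.1464) ≈ 0.01592. Doubling: P(τ_{1.77} ≤ 0.68) ≈ 2 · 0.01592 = 0.03184 ≈ 0.0318.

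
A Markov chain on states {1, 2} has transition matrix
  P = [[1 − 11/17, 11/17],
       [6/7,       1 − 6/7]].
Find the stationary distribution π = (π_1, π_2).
π_1 = 102/179, π_2 = 77/179

Solve πP = π with π_1 + π_2 = 1. From πP = π: π_1 · (1 − 11/17) + π_2 · 6/7 = π_1 ⇒ π_2 · 6/7 = π_1 · 11/17 ⇒ π_2/π_1 = (11/17)/(6/7) = 77/102. Together with π_1 + π_2 = 1:
  π_1 = (6/7)/(11/17 + 6/7) = (6/7)/(179/119) = 102/179,
  π_2 = (11/17)/(11/17 + 6/7) = (11/17)/(179/119) = 77/179.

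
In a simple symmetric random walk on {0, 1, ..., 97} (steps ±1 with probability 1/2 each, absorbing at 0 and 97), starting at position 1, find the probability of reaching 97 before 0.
P(hit 97 before 0) = 1/97

Let u_k = P(hit 97 before 0 | start at k). Then u_0 = 0, u_97 = 1, and u_k = u_{k-1}/2 + u_{k+1}/2 for 1 ≤ k ≤ 96. This harmonic recurrence is solved by u_k = k/97, giving u_1 = 1/97.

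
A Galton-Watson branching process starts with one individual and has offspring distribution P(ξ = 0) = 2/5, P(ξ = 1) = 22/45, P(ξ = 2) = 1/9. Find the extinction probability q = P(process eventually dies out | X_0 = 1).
q = 1

Mean offspring μ = 0·2/5 + 1·22/45 + 2·1/9 = 32/45 ≤ 1. For μ ≤ 1 with offspring not concentrated at 1, the Galton-Watson process goes extinct almost surely, so q = 1.
(Algebraic check: The pgf is f(s) = 2/5 + 22/45·s + 1/9·s². The extinction probability q is the smallest fixed point of f in [0, 1]. Setting s = f(s):
  1/9·s² + (22/45 − 1)·s + 2/5 = 0
  1/9·s² − (2/5 + 1/9)·s + 2/5 = 0
which factors as (s − 1)·(1/9·s − 2/5) = 0, giving roots s = 1 and s = (2/5)/(1/9) = 18/5. Since 18/5 ≥ 1, the smallest root in [0, 1] is s = 1.)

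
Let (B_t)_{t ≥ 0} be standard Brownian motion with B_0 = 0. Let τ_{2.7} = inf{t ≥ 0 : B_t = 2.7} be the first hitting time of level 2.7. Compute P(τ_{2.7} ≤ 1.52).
P(τ_{2.7} ≤ 1.52) = 2(1 − Φ(2.7/√1.52)) = 2(1 − Φ(2.1900)) ≈ 0.0285

By the reflection principle for standard BM, P(τ_b ≤ t) = 2 · P(B_t ≥ b). Since B_t ~ N(0, t), P(B_t ≥ 2.7) = 1 − Φ(2.7/√t) = 1 − Φ(2.7/√1.52) = 1 − Φ(2.1900) ≈ 0.01426. Doubling: P(τ_{2.7} ≤ 1.52) ≈ 2 · 0.01426 = 0.02852 ≈ 0.0285.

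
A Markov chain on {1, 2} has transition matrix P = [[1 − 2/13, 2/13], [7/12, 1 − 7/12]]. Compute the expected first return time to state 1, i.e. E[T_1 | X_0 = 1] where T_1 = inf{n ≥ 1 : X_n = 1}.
E[T_1 | X_0 = 1] = 1/π_1 = 115/91

For an irreducible recurrent Markov chain with stationary distribution π, E[T_i | X_0 = i] = 1/π_i (Kac's formula). Here π_1 = (7/12)/(2/13 + 7/12) = (7/12)/(115/156) = 91/115, so E[T_1 | X_0 = 1] = 1/π_1 = (2/13 + 7/12)/(7/12) = (115/156)/(7/12) = 115/91.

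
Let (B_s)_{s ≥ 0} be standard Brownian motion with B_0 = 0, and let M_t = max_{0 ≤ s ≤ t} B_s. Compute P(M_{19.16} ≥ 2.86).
P(M_{19.16} ≥ 2.86) = 2·P(B_{19.16} ≥ 2.86) = 2(1 − Φ(2.86/√19.16)) ≈ 0.5135

By the reflection principle for Brownian motion, P(M_t ≥ a) = 2 · P(B_t ≥ a) for a ≥ 0. Since B_t ~ N(0, t), P(B_t ≥ 2.86) = 1 − Φ(2.86/√t) = 1 − Φ(2.86/√19.16) = 1 − Φ(0.6534). So
  P(M_{19.16} ≥ 2.86) = 2(1 − Φ(0.6534)) ≈ 0.5135.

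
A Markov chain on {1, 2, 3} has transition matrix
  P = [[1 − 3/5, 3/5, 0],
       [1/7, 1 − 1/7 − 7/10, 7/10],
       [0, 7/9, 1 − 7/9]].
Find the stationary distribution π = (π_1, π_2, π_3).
π = (50/449, 210/449, 189/449)

This is a birth-death chain on three states, which satisfies detailed balance: π_1 · P_{12} = π_2 · P_{21} and π_2 · P_{23} = π_3 · P_{32}.
From π_1 · 3/5 = π_2 · 1/7: π_2/π_1 = (3/5)/(1/7) = 21/5.
From π_2 · 7/10 = π_3 · 7/9: π_3/π_2 = (7/10)/(7/9) = 9/10.
Take π_1 proportional to 1; then unnormalized π = (1, 21/5, 189/50). Normalize by dividing by the sum 449/50:
  π = (50/449, 210/449, 189/449).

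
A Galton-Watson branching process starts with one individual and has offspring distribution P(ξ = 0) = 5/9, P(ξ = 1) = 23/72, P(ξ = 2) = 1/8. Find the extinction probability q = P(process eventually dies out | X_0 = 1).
q = 1

Mean offspring μ = 0·5/9 + 1·23/72 + 2·1/8 = 41/72 ≤ 1. For μ ≤ 1 with offspring not concentrated at 1, the Galton-Watson process goes extinct almost surely, so q = 1.
(Algebraic check: The pgf is f(s) = 5/9 + 23/72·s + 1/8·s². The extinction probability q is the smallest fixed point of f in [0, 1]. Setting s = f(s):
  1/8·s² + (23/72 − 1)·s + 5/9 = 0
  1/8·s² − (5/9 + 1/8)·s + 5/9 = 0
which factors as (s − 1)·(1/8·s − 5/9) = 0, giving roots s = 1 and s = (5/9)/(1/8) = 40/9. Since 40/9 ≥ 1, the smallest root in [0, 1] is s = 1.)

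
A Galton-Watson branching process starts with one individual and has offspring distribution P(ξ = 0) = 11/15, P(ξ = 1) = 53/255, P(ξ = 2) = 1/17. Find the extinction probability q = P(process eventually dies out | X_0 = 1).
q = 1

Mean offspring μ = 0·11/15 + 1·53/255 + 2·1/17 = 83/255 ≤ 1. For μ ≤ 1 with offspring not concentrated at 1, the Galton-Watson process goes extinct almost surely, so q = 1.
(Algebraic check: The pgf is f(s) = 11/15 + 53/255·s + 1/17·s². The extinction probability q is the smallest fixed point of f in [0, 1]. Setting s = f(s):
  1/17·s² + (53/255 − 1)·s + 11/15 = 0
  1/17·s² − (11/15 + 1/17)·s + 11/15 = 0
which factors as (s − 1)·(1/17·s − 11/15) = 0, giving roots s = 1 and s = (11/15)/(1/17) = 187/15. Since 187/15 ≥ 1, the smallest root in [0, 1] is s = 1.)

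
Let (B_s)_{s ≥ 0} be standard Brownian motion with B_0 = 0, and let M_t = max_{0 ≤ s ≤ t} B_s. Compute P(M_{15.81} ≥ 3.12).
P(M_{15.81} ≥ 3.12) = 2·P(B_{15.81} ≥ 3.12) = 2(1 − Φ(3.12/√15.81)) ≈ 0.4326

By the reflection principle for Brownian motion, P(M_t ≥ a) = 2 · P(B_t ≥ a) for a ≥ 0. Since B_t ~ N(0, t), P(B_t ≥ 3.12) = 1 − Φ(3.12/√t) = 1 − Φ(3.12/√15.81) = 1 − Φ(0.7847). So
  P(M_{15.81} ≥ 3.12) = 2(1 − Φ(0.7847)) ≈ 0.4326.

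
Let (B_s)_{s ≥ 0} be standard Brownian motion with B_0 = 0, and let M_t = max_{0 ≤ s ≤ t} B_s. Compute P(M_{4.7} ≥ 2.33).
P(M_{4.7} ≥ 2.33) = 2·P(B_{4.7} ≥ 2.33) = 2(1 − Φ(2.33/√4.7)) ≈ 0.2825

By the reflection principle for Brownian motion, P(M_t ≥ a) = 2 · P(B_t ≥ a) for a ≥ 0. Since B_t ~ N(0, t), P(B_t ≥ 2.33) = 1 − Φ(2.33/√t) = 1 − Φ(2.33/√4.7) = 1 − Φ(1.0747). So
  P(M_{4.7} ≥ 2.33) = 2(1 − Φ(1.0747)) ≈ 0.2825.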